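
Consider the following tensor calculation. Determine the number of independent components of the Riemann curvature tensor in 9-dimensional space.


The Riemann tensor in d dimensions has d^2(d^2 - 1)/12 independent components.
d = 9, so d^2 = 81
d^2 - 1 = 80
d^2(d^2 - 1) = 81 * 80 = 6480
Divide by 12: 6480 / 12 = 540

540


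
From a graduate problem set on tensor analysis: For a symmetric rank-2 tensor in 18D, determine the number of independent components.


A symmetric rank-2 tensor in d dimensions has d(d+1)/2 independent components.
d = 18
d(d+1)/2 = 18 * 19 / 2 = 342 / 2 = 171

171


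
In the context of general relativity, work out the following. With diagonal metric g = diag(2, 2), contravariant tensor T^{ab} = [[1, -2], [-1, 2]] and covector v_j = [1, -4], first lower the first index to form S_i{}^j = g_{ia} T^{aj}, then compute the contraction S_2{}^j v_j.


Step 1: lower the first index. For a diagonal metric, g_{ia} T^{aj} = g_{ii} T^{ij} (no sum on i).
g_{22} = 2
S_2{}^1 = 2 * T^{21} = 2 * -1 = -2
S_2{}^2 = 2 * T^{22} = 2 * 2 = 4
Step 2: contract S_2{}^j with v_j.
S_2{}^1 * v_1 = -2 * 1 = -2
S_2{}^2 * v_2 = 4 * -4 = -16
Result = -2 + -16 = -18

-18


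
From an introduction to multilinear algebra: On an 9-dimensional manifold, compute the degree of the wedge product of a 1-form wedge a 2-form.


The degree of a wedge product is the sum of the degrees of the individual forms.
Degrees: 1, 2
Total degree = 1 + 2 = 3

3


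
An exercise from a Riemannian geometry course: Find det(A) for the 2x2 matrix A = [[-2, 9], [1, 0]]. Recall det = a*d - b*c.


For a 2x2 matrix [[a, b], [c, d]], det = a*d - b*c.
a = -2, b = 9, c = 1, d = 0
a*d = -2 * 0 = 0
b*c = 9 * 1 = 9
det = 0 - 9 = -9

-9


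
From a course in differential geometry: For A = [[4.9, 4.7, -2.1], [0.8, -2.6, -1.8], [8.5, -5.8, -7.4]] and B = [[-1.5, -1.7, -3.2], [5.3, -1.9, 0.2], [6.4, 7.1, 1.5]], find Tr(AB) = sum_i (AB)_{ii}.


Tr(AB) = sum_i (AB)_{ii} where (AB)_{ii} = sum_k A_{ik} B_{ki}.
(AB)_{11} = 4.9*-1.5 + 4.7*5.3 + -2.1*6.4 = 4.12
(AB)_{22} = 0.8*-1.7 + -2.6*-1.9 + -1.8*7.1 = -9.2
(AB)_{33} = 8.5*-3.2 + -5.8*0.2 + -7.4*1.5 = -39.46
Tr(AB) = 4.12 + -9.2 + -39.46 = -44.54

-44.54


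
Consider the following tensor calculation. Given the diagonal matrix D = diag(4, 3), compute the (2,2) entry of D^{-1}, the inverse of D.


For a diagonal matrix, the inverse has entries (D^{-1})_{ii} = 1/d_{ii}.
The diagonal entries are: d_{11} = 4, d_{22} = 3
We need (D^{-1})_{22} = 1/d_{22} = 1/3 = 1/3

1/3


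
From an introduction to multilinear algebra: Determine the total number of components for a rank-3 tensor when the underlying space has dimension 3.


The number of components of a rank-r tensor in d dimensions is d^r.
Here d = 3 and r = 3.
3^3 = 27

27


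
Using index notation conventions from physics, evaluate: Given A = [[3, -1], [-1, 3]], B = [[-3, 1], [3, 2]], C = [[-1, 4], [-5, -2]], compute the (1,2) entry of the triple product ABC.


(ABC)_{12} = sum_m (AB)_{1m} C_{m2}. First compute row 1 of AB.
(AB)_{11} = 3*-3 + -1*3 = -12
(AB)_{12} = 3*1 + -1*2 = 1
Now contract with column 2 of C:
(AB)_{11} * C_{12} = -12 * 4 = -48
(AB)_{12} * C_{22} = 1 * -2 = -2
(ABC)_{12} = -48 + -2 = -50

-50


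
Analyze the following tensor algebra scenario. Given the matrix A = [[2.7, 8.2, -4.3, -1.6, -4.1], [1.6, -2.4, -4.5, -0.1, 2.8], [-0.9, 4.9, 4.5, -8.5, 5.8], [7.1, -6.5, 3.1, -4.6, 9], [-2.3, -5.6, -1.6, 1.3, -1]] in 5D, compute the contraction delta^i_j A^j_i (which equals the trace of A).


The contraction (trace) of a rank-2 tensor is the sum of its diagonal elements.
Diagonal entries: A[1,1] = 2.7, A[2,2] = -2.4, A[3,3] = 4.5, A[4,4] = -4.6, A[5,5] = -1
Tr(A) = 2.7 + -2.4 + 4.5 + -4.6 + -1 = -0.8

-0.8


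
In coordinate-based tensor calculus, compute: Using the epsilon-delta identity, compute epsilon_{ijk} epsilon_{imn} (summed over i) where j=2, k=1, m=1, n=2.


Using the identity: epsilon_{ijk} epsilon_{imn} = delta_{jm} delta_{kn} - delta_{jn} delta_{km}.
delta_{21} = 0
delta_{12} = 0
delta_{22} = 1
delta_{11} = 1
Result = 0 * 0 - 1 * 1 = 0 - 1 = -1

-1


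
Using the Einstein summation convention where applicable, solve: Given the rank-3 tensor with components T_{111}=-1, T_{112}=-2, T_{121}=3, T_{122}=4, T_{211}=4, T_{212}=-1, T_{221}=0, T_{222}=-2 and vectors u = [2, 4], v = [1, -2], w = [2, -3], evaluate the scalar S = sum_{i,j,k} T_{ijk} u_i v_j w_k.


S = sum over i,j,k of T_{ijk} u_i v_j w_k. Expanding all 8 terms:
T_{111}*u_1*v_1*w_1 = -1*2*1*2 = -4  (running total: -4)
T_{112}*u_1*v_1*w_2 = -2*2*1*-3 = 12  (running total: 8)
T_{121}*u_1*v_2*w_1 = 3*2*-2*2 = -24  (running total: -16)
T_{122}*u_1*v_2*w_2 = 4*2*-2*-3 = 48  (running total: 32)
T_{211}*u_2*v_1*w_1 = 4*4*1*2 = 32  (running total: 64)
T_{212}*u_2*v_1*w_2 = -1*4*1*-3 = 12  (running total: 76)
T_{221}*u_2*v_2*w_1 = 0*4*-2*2 = 0  (running total: 76)
T_{222}*u_2*v_2*w_2 = -2*4*-2*-3 = -48  (running total: 28)
S = 28

28


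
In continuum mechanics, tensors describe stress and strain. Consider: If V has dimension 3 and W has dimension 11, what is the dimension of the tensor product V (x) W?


The dimension of a tensor product is the product of dimensions.
dim(V) = 3, dim(W) = 11
dim(V (x) W) = 3 * 11 = 33

33


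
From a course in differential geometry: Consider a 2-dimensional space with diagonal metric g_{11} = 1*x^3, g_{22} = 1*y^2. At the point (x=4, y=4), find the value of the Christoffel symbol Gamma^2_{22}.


For a diagonal metric, Gamma^k_{ij} = (1/2) g^{kk} (dg_{ik}/dx_j + dg_{jk}/dx_i - dg_{ij}/dx_k).
The metric is diagonal, so g_{ab} = 0 for a != b.
At the given point: g_{11} = 64, g_{22} = 16
g^{22} = 1/16
dg_{22}/dx_2 = dg_{22}/dx_2 = 8
dg_{22}/dx_2 = dg_{22}/dx_2 = 8
dg_{22}/dx_2 = dg_{22}/dx_2 = 8
Numerator = 8 + 8 - 8 = 8
Gamma^2_{22} = 8 / (2 * 16) = 1/4

1/4


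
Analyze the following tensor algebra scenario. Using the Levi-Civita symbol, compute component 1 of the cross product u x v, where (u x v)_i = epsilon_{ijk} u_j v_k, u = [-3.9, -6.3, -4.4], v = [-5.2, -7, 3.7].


(u x v)_1 = sum_{j,k} epsilon_{1jk} u_j v_k. Only permutations of (1,2,3) contribute; the two non-zero terms are:
eps_{123} u_2 v_3 = 1 * -6.3 * 3.7 = -23.31
eps_{132} u_3 v_2 = -1 * -4.4 * -7 = -30.8
(u x v)_1 = -54.11

-54.11


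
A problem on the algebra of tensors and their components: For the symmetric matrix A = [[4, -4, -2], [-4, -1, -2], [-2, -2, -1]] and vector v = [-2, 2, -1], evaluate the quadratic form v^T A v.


First compute Av:
(Av)_1 = 4*-2 + -4*2 + -2*-1 = -14
(Av)_2 = -4*-2 + -1*2 + -2*-1 = 8
(Av)_3 = -2*-2 + -2*2 + -1*-1 = 1
Av = [-14, 8, 1]
Then v^T (Av) = -2*-14 + 2*8 + -1*1
= 28 + 16 + -1 = 43

43


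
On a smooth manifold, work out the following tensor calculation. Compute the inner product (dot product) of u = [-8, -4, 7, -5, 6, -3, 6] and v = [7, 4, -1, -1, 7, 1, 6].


The inner product u . v = sum of u_i * v_i.
Term-by-term: -8 * 7, -4 * 4, 7 * -1, -5 * -1, 6 * 7, -3 * 1, 6 * 6
Products: -56, -16, -7, 5, 42, -3, 36
Sum = -56 + -16 + -7 + 5 + 42 + -3 + 36 = 1

1


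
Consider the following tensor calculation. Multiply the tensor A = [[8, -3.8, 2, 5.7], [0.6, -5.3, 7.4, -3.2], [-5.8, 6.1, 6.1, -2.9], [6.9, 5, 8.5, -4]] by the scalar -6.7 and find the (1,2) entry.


Scalar multiplication: (cA)_{ij} = c * A_{ij}.
c = -6.7
A_{12} = -3.8
(cA)_{12} = -6.7 * -3.8 = 25.46

25.46


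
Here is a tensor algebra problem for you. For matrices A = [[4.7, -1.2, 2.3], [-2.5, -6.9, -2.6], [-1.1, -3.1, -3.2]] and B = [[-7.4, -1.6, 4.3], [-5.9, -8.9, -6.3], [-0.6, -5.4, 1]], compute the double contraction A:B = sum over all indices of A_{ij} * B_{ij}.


A:B = sum over all i,j of A_{ij} * B_{ij}.
Row 1: 4.7*-7.4=-34.78, -1.2*-1.6=1.92, 2.3*4.3=9.89 => row sum = -22.97
Row 2: -2.5*-5.9=14.75, -6.9*-8.9=61.41, -2.6*-6.3=16.38 => row sum = 92.54
Row 3: -1.1*-0.6=0.66, -3.1*-5.4=16.74, -3.2*1=-3.2 => row sum = 14.2
Total = -22.97 + 92.54 + 14.2 = 83.77

83.77


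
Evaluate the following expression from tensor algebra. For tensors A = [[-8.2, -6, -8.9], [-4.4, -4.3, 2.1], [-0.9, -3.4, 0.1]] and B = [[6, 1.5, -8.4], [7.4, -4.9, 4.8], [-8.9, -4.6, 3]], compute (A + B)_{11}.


Tensor addition is component-wise: (A + B)_{ij} = A_{ij} + B_{ij}.
A_{11} = -8.2
B_{11} = 6
(A + B)_{11} = -8.2 + 6 = -2.2

-2.2


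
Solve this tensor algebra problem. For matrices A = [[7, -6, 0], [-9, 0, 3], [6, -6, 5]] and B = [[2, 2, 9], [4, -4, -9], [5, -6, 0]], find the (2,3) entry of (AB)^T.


(AB)^T_{ij} = (AB)_{ji} = sum_k A_{jk} B_{ki}.
For i=2, j=3 we need (AB)_{32}:
A_{31} * B_{12} = 6 * 2 = 12
A_{32} * B_{22} = -6 * -4 = 24
A_{33} * B_{32} = 5 * -6 = -30
Sum = 12 + 24 + -30 = 6

6


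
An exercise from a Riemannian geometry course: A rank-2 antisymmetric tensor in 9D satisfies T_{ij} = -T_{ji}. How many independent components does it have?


An antisymmetric rank-2 tensor satisfies A_{ij} = -A_{ji}, so diagonal entries are zero.
The independent components are the upper-triangular entries: C(n, 2) = n(n-1)/2.
n = 9
C(9, 2) = 9 * 8 / 2 = 72 / 2 = 36

36


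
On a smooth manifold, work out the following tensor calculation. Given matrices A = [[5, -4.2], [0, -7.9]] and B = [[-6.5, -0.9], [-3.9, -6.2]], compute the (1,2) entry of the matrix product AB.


(AB)_{ij} = sum_k A_{ik} B_{kj}.
For i=1, j=2:
A_{11} * B_{12} = 5 * -0.9 = -4.5
A_{12} * B_{22} = -4.2 * -6.2 = 26.04
Sum = -4.5 + 26.04 = 21.54

21.54


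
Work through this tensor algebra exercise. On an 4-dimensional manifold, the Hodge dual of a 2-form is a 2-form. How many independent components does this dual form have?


The Hodge dual of a p-form on an n-dimensional manifold is an (n-p)-form.
n = 4, p = 2, so dual degree = 4 - 2 = 2
The number of components is C(n, n-p) = C(4, 2) = 6

6


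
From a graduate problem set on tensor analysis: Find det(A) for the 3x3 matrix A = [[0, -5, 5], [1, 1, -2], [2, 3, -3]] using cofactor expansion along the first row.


Expanding along the first row, det(A) = a11*M_11 - a12*M_12 + a13*M_13, where M_1j is the (1,j) minor.
Minor M_11 = 1*-3 - -2*3 = 3
Minor M_12 = 1*-3 - -2*2 = 1
Minor M_13 = 1*3 - 1*2 = 1
det = 0*(3) - -5*(1) + 5*(1)
    = 0 - -5 + 5
    = 10

10


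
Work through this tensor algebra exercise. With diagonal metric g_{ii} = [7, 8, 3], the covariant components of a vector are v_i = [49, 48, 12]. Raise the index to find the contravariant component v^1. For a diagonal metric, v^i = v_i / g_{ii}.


To raise an index with a diagonal metric: v^i = v_i / g_{ii}.
For index 1: v_1 = 49, g_{11} = 7
v^1 = 49 / 7 = 7

7


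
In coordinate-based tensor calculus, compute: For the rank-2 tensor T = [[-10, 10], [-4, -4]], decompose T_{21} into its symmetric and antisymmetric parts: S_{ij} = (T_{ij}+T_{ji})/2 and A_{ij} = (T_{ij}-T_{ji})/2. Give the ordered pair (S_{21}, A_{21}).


T_{21} = -4
T_{12} = 10
S_{21} = (-4 + 10)/2 = 6/2 = 3
A_{21} = (-4 - 10)/2 = -14/2 = -7
Check: S + A = 3 + -7 = -4 = T_{21}.

(3, -7)


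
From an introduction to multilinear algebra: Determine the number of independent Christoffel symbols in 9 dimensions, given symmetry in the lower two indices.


Christoffel symbols Gamma^k_{ij} are symmetric in i,j, so there are d * d(d+1)/2 independent symbols.
d = 9
d(d+1)/2 = 9 * 10 / 2 = 45
Total = 9 * 45 = 405

405


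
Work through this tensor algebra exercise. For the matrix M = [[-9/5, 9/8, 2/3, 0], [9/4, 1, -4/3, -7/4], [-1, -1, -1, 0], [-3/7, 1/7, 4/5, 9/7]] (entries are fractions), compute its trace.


The trace is the sum of diagonal entries.
Diagonal: M[1,1] = -9/5, M[2,2] = 1, M[3,3] = -1, M[4,4] = 9/7
Tr(M) = -9/5 + 1 + -1 + 9/7
Computing step by step:
After adding M[1,1]: -9/5
After adding M[2,2]: -4/5
After adding M[3,3]: -9/5
After adding M[4,4]: -18/35
Tr(M) = -18/35

-18/35


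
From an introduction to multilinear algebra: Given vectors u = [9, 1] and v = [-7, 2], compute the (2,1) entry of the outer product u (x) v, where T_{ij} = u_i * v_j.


The outer product entry T_{ij} = u_i * v_j.
We need i=2, j=1.
u_2 = 1, v_1 = -7
T_{2,1} = 1 * -7 = -7

-7


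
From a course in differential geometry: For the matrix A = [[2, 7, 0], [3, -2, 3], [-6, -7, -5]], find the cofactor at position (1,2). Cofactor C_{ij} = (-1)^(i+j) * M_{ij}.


To find cofactor C_{12}, delete row 1 and column 2.
The resulting 2x2 submatrix is: [[3, 3], [-6, -5]]
Minor M_{12} = 3*-5 - 3*-6
  = -15 - -18 = 3
Sign = (-1)^(1+2) = (-1)^3 = -1
Cofactor C_{12} = -1 * 3 = -3

-3


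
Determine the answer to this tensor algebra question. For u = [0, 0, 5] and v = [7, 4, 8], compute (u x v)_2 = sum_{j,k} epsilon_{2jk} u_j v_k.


(u x v)_2 = sum_{j,k} epsilon_{2jk} u_j v_k. Only permutations of (1,2,3) contribute; the two non-zero terms are:
eps_{213} u_1 v_3 = -1 * 0 * 8 = 0
eps_{231} u_3 v_1 = 1 * 5 * 7 = 35
(u x v)_2 = 35

35


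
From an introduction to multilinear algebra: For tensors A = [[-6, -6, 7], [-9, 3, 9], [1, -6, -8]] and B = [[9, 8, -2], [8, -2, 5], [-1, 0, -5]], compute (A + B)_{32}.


Tensor addition is component-wise: (A + B)_{ij} = A_{ij} + B_{ij}.
A_{32} = -6
B_{32} = 0
(A + B)_{32} = -6 + 0 = -6

-6


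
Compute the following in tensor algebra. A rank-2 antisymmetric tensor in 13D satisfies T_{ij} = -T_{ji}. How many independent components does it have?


An antisymmetric rank-2 tensor satisfies A_{ij} = -A_{ji}, so diagonal entries are zero.
The independent components are the upper-triangular entries: C(n, 2) = n(n-1)/2.
n = 13
C(13, 2) = 13 * 12 / 2 = 156 / 2 = 78

78


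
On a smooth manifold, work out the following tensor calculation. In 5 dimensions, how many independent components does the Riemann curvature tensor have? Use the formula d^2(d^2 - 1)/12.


The Riemann tensor in d dimensions has d^2(d^2 - 1)/12 independent components.
d = 5, so d^2 = 25
d^2 - 1 = 24
d^2(d^2 - 1) = 25 * 24 = 600
Divide by 12: 600 / 12 = 50

50


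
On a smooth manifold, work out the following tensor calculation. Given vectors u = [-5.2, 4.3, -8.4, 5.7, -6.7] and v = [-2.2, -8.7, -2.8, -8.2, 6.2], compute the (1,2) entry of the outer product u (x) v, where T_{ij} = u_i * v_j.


The outer product entry T_{ij} = u_i * v_j.
We need i=1, j=2.
u_1 = -5.2, v_2 = -8.7
T_{1,2} = -5.2 * -8.7 = 45.24

45.24


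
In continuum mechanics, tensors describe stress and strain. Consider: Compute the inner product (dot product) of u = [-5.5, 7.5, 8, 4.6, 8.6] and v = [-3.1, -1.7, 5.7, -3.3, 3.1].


The inner product u . v = sum of u_i * v_i.
Term-by-term: -5.5 * -3.1, 7.5 * -1.7, 8 * 5.7, 4.6 * -3.3, 8.6 * 3.1
Products: 17.05, -12.75, 45.6, -15.18, 26.66
Sum = 17.05 + -12.75 + 45.6 + -15.18 + 26.66 = 61.38

61.38


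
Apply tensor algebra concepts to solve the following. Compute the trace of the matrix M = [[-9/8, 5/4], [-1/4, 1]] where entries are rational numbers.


The trace is the sum of diagonal entries.
Diagonal: M[1,1] = -9/8, M[2,2] = 1
Tr(M) = -9/8 + 1
Computing step by step:
After adding M[1,1]: -9/8
After adding M[2,2]: -1/8
Tr(M) = -1/8

-1/8


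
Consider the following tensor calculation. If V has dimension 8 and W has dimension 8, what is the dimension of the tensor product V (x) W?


The dimension of a tensor product is the product of dimensions.
dim(V) = 8, dim(W) = 8
dim(V (x) W) = 8 * 8 = 64

64


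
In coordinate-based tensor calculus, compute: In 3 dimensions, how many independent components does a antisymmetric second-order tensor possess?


A antisymmetric rank-2 tensor in d dimensions has d(d-1)/2 independent components.
d = 3
d(d-1)/2 = 3 * 2 / 2 = 6 / 2 = 3

3


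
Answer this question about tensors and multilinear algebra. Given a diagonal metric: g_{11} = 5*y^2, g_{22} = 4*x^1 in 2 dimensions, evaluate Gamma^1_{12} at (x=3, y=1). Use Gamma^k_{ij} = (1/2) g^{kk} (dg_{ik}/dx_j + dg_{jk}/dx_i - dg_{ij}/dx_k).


For a diagonal metric, Gamma^k_{ij} = (1/2) g^{kk} (dg_{ik}/dx_j + dg_{jk}/dx_i - dg_{ij}/dx_k).
The metric is diagonal, so g_{ab} = 0 for a != b.
At the given point: g_{11} = 5, g_{22} = 12
g^{11} = 1/5
dg_{11}/dx_2 = dg_{11}/dx_2 = 10
dg_{21}/dx_1 = 0 (off-diagonal)
dg_{12}/dx_1 = 0 (off-diagonal)
Numerator = 10 + 0 - 0 = 10
Gamma^1_{12} = 10 / (2 * 5) = 1

1


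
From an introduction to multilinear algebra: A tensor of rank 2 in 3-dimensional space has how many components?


The number of components of a rank-r tensor in d dimensions is d^r.
Here d = 3 and r = 2.
3^2 = 9

9


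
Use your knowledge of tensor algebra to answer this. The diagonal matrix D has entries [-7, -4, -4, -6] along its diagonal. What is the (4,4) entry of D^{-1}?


For a diagonal matrix, the inverse has entries (D^{-1})_{ii} = 1/d_{ii}.
The diagonal entries are: d_{11} = -7, d_{22} = -4, d_{33} = -4, d_{44} = -6
We need (D^{-1})_{44} = 1/d_{44} = 1/-6 = -1/6

-1/6


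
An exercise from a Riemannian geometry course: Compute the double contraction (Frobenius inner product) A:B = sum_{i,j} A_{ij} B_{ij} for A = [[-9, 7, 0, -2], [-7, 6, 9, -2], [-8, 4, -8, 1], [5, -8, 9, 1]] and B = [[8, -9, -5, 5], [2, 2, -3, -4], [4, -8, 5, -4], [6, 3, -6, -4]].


A:B = sum over all i,j of A_{ij} * B_{ij}.
Row 1: -9*8=-72, 7*-9=-63, 0*-5=0, -2*5=-10 => row sum = -145
Row 2: -7*2=-14, 6*2=12, 9*-3=-27, -2*-4=8 => row sum = -21
Row 3: -8*4=-32, 4*-8=-32, -8*5=-40, 1*-4=-4 => row sum = -108
Row 4: 5*6=30, -8*3=-24, 9*-6=-54, 1*-4=-4 => row sum = -52
Total = -145 + -21 + -108 + -52 = -326

-326


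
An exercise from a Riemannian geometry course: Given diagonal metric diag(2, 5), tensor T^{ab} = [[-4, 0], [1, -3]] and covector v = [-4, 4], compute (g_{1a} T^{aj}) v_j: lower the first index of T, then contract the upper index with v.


Step 1: lower the first index. For a diagonal metric, g_{ia} T^{aj} = g_{ii} T^{ij} (no sum on i).
g_{11} = 2
S_1{}^1 = 2 * T^{11} = 2 * -4 = -8
S_1{}^2 = 2 * T^{12} = 2 * 0 = 0
Step 2: contract S_1{}^j with v_j.
S_1{}^1 * v_1 = -8 * -4 = 32
S_1{}^2 * v_2 = 0 * 4 = 0
Result = 32 + 0 = 32

32


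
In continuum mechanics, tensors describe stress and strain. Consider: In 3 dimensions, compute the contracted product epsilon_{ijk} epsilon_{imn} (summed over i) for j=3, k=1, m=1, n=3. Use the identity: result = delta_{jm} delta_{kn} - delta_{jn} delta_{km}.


Using the identity: epsilon_{ijk} epsilon_{imn} = delta_{jm} delta_{kn} - delta_{jn} delta_{km}.
delta_{31} = 0
delta_{13} = 0
delta_{33} = 1
delta_{11} = 1
Result = 0 * 0 - 1 * 1 = 0 - 1 = -1

-1


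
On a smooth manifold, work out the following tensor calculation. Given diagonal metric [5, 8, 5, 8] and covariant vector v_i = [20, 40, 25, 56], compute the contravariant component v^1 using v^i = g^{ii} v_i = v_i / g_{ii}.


To raise an index with a diagonal metric: v^i = v_i / g_{ii}.
For index 1: v_1 = 20, g_{11} = 5
v^1 = 20 / 5 = 4

4


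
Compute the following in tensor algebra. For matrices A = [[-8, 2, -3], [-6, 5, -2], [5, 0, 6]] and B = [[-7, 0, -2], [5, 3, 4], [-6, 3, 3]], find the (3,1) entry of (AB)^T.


(AB)^T_{ij} = (AB)_{ji} = sum_k A_{jk} B_{ki}.
For i=3, j=1 we need (AB)_{13}:
A_{11} * B_{13} = -8 * -2 = 16
A_{12} * B_{23} = 2 * 4 = 8
A_{13} * B_{33} = -3 * 3 = -9
Sum = 16 + 8 + -9 = 15

15


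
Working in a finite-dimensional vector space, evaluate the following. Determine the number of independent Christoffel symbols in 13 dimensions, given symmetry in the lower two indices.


Christoffel symbols Gamma^k_{ij} are symmetric in i,j, so there are d * d(d+1)/2 independent symbols.
d = 13
d(d+1)/2 = 13 * 14 / 2 = 91
Total = 13 * 91 = 1183

1183


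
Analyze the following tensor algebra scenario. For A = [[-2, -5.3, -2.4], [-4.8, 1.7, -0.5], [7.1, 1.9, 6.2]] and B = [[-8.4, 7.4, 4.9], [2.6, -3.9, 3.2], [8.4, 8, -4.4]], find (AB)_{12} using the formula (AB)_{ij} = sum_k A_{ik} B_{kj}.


(AB)_{ij} = sum_k A_{ik} B_{kj}.
For i=1, j=2:
A_{11} * B_{12} = -2 * 7.4 = -14.8
A_{12} * B_{22} = -5.3 * -3.9 = 20.67
A_{13} * B_{32} = -2.4 * 8 = -19.2
Sum = -14.8 + 20.67 + -19.2 = -13.33

-13.33


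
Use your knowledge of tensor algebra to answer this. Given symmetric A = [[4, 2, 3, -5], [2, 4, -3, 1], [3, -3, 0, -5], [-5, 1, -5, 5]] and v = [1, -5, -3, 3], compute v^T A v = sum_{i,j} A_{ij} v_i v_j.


First compute Av:
(Av)_1 = 4*1 + 2*-5 + 3*-3 + -5*3 = -30
(Av)_2 = 2*1 + 4*-5 + -3*-3 + 1*3 = -6
(Av)_3 = 3*1 + -3*-5 + 0*-3 + -5*3 = 3
(Av)_4 = -5*1 + 1*-5 + -5*-3 + 5*3 = 20
Av = [-30, -6, 3, 20]
Then v^T (Av) = 1*-30 + -5*-6 + -3*3 + 3*20
= -30 + 30 + -9 + 60 = 51

51


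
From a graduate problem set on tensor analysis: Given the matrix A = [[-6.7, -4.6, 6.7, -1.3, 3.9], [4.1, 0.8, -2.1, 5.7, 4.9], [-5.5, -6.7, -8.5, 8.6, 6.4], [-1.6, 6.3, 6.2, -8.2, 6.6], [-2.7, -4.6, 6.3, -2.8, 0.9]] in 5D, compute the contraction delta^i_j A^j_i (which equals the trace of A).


The contraction (trace) of a rank-2 tensor is the sum of its diagonal elements.
Diagonal entries: A[1,1] = -6.7, A[2,2] = 0.8, A[3,3] = -8.5, A[4,4] = -8.2, A[5,5] = 0.9
Tr(A) = -6.7 + 0.8 + -8.5 + -8.2 + 0.9 = -21.7

-21.7


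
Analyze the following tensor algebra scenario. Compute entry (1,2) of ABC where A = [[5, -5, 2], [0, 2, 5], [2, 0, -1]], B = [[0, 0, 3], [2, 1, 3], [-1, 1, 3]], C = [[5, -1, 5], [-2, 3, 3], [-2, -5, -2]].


(ABC)_{12} = sum_m (AB)_{1m} C_{m2}. First compute row 1 of AB.
(AB)_{11} = 5*0 + -5*2 + 2*-1 = -12
(AB)_{12} = 5*0 + -5*1 + 2*1 = -3
(AB)_{13} = 5*3 + -5*3 + 2*3 = 6
Now contract with column 2 of C:
(AB)_{11} * C_{12} = -12 * -1 = 12
(AB)_{12} * C_{22} = -3 * 3 = -9
(AB)_{13} * C_{32} = 6 * -5 = -30
(ABC)_{12} = 12 + -9 + -30 = -27

-27


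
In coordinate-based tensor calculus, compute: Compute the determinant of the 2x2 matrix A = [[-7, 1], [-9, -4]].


For a 2x2 matrix [[a, b], [c, d]], det = a*d - b*c.
a = -7, b = 1, c = -9, d = -4
a*d = -7 * -4 = 28
b*c = 1 * -9 = -9
det = 28 - -9 = 37

37


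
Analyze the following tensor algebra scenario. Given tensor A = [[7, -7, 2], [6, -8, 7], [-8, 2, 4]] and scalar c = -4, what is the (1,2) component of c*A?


Scalar multiplication: (cA)_{ij} = c * A_{ij}.
c = -4
A_{12} = -7
(cA)_{12} = -4 * -7 = 28

28


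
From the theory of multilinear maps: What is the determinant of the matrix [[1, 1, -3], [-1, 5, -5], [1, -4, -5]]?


Expanding along the first row, det(A) = a11*M_11 - a12*M_12 + a13*M_13, where M_1j is the (1,j) minor.
Minor M_11 = 5*-5 - -5*-4 = -45
Minor M_12 = -1*-5 - -5*1 = 10
Minor M_13 = -1*-4 - 5*1 = -1
det = 1*(-45) - 1*(10) + -3*(-1)
    = -45 - 10 + 3
    = -52

-52


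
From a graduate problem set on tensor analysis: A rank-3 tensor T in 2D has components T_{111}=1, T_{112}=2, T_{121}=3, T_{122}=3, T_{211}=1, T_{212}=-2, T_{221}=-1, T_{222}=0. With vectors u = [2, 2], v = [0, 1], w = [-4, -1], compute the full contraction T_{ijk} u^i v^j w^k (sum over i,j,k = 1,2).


S = sum over i,j,k of T_{ijk} u_i v_j w_k. Expanding all 8 terms:
T_{111}*u_1*v_1*w_1 = 1*2*0*-4 = 0  (running total: 0)
T_{112}*u_1*v_1*w_2 = 2*2*0*-1 = 0  (running total: 0)
T_{121}*u_1*v_2*w_1 = 3*2*1*-4 = -24  (running total: -24)
T_{122}*u_1*v_2*w_2 = 3*2*1*-1 = -6  (running total: -30)
T_{211}*u_2*v_1*w_1 = 1*2*0*-4 = 0  (running total: -30)
T_{212}*u_2*v_1*w_2 = -2*2*0*-1 = 0  (running total: -30)
T_{221}*u_2*v_2*w_1 = -1*2*1*-4 = 8  (running total: -22)
T_{222}*u_2*v_2*w_2 = 0*2*1*-1 = 0  (running total: -22)
S = -22

-22


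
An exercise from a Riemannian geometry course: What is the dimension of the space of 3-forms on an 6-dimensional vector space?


The dimension of the space of p-forms on an n-dimensional space is C(n, p).
n = 6, p = 3
C(6, 3) = 6! / (3! * 3!) = 20

20


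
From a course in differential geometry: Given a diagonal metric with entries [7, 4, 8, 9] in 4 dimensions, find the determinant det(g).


For a diagonal metric, the determinant is the product of diagonal entries.
Diagonal entries: 7, 4, 8, 9
det(g) = 7 * 4 * 8 * 9 = 2016

2016


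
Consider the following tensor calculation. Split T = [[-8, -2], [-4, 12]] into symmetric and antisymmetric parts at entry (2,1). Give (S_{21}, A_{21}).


T_{21} = -4
T_{12} = -2
S_{21} = (-4 + -2)/2 = -6/2 = -3
A_{21} = (-4 - -2)/2 = -2/2 = -1
Check: S + A = -3 + -1 = -4 = T_{21}.

(-3, -1)


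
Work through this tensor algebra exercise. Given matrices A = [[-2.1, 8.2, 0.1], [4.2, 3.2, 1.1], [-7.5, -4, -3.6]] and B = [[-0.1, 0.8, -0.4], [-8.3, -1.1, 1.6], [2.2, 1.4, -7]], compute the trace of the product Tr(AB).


Tr(AB) = sum_i (AB)_{ii} where (AB)_{ii} = sum_k A_{ik} B_{ki}.
(AB)_{11} = -2.1*-0.1 + 8.2*-8.3 + 0.1*2.2 = -67.63
(AB)_{22} = 4.2*0.8 + 3.2*-1.1 + 1.1*1.4 = 1.38
(AB)_{33} = -7.5*-0.4 + -4*1.6 + -3.6*-7 = 21.8
Tr(AB) = -67.63 + 1.38 + 21.8 = -44.45

-44.45


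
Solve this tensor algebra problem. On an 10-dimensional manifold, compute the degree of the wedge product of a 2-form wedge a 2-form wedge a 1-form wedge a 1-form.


The degree of a wedge product is the sum of the degrees of the individual forms.
Degrees: 2, 2, 1, 1
Total degree = 2 + 2 + 1 + 1 = 6

6


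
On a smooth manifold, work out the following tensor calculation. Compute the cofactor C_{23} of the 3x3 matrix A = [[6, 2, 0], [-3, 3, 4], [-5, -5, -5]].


To find cofactor C_{23}, delete row 2 and column 3.
The resulting 2x2 submatrix is: [[6, 2], [-5, -5]]
Minor M_{23} = 6*-5 - 2*-5
  = -30 - -10 = -20
Sign = (-1)^(2+3) = (-1)^5 = -1
Cofactor C_{23} = -1 * -20 = 20

20


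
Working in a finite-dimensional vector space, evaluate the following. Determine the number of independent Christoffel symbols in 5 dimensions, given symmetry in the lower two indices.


Christoffel symbols Gamma^k_{ij} are symmetric in i,j, so there are d * d(d+1)/2 independent symbols.
d = 5
d(d+1)/2 = 5 * 6 / 2 = 15
Total = 5 * 15 = 75

75


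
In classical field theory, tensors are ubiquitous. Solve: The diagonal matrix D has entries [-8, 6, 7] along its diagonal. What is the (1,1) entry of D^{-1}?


For a diagonal matrix, the inverse has entries (D^{-1})_{ii} = 1/d_{ii}.
The diagonal entries are: d_{11} = -8, d_{22} = 6, d_{33} = 7
We need (D^{-1})_{11} = 1/d_{11} = 1/-8 = -1/8

-1/8


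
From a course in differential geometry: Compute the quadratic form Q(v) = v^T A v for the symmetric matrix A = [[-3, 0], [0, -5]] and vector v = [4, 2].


First compute Av:
(Av)_1 = -3*4 + 0*2 = -12
(Av)_2 = 0*4 + -5*2 = -10
Av = [-12, -10]
Then v^T (Av) = 4*-12 + 2*-10
= -48 + -20 = -68

-68


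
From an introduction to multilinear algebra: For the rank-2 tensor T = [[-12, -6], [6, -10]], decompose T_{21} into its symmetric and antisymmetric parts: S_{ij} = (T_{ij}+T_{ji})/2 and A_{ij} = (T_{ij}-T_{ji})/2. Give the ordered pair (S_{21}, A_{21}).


T_{21} = 6
T_{12} = -6
S_{21} = (6 + -6)/2 = 0/2 = 0
A_{21} = (6 - -6)/2 = 12/2 = 6
Check: S + A = 0 + 6 = 6 = T_{21}.

(0, 6)


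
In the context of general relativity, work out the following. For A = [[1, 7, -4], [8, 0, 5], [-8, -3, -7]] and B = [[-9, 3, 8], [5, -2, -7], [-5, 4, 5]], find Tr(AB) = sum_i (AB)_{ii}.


Tr(AB) = sum_i (AB)_{ii} where (AB)_{ii} = sum_k A_{ik} B_{ki}.
(AB)_{11} = 1*-9 + 7*5 + -4*-5 = 46
(AB)_{22} = 8*3 + 0*-2 + 5*4 = 44
(AB)_{33} = -8*8 + -3*-7 + -7*5 = -78
Tr(AB) = 46 + 44 + -78 = 12

12


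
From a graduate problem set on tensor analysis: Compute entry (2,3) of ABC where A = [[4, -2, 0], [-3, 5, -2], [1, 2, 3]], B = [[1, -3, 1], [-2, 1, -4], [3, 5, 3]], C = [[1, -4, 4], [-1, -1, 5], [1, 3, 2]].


(ABC)_{23} = sum_m (AB)_{2m} C_{m3}. First compute row 2 of AB.
(AB)_{21} = -3*1 + 5*-2 + -2*3 = -19
(AB)_{22} = -3*-3 + 5*1 + -2*5 = 4
(AB)_{23} = -3*1 + 5*-4 + -2*3 = -29
Now contract with column 3 of C:
(AB)_{21} * C_{13} = -19 * 4 = -76
(AB)_{22} * C_{23} = 4 * 5 = 20
(AB)_{23} * C_{33} = -29 * 2 = -58
(ABC)_{23} = -76 + 20 + -58 = -114

-114


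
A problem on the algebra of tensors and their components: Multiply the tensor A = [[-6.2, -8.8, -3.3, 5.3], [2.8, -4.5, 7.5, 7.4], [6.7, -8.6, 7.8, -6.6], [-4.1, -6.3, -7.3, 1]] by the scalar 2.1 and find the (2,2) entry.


Scalar multiplication: (cA)_{ij} = c * A_{ij}.
c = 2.1
A_{22} = -4.5
(cA)_{22} = 2.1 * -4.5 = -9.45

-9.45


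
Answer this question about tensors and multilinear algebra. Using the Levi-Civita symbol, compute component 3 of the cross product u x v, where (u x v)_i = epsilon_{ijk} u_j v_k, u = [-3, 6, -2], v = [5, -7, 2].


(u x v)_3 = sum_{j,k} epsilon_{3jk} u_j v_k. Only permutations of (1,2,3) contribute; the two non-zero terms are:
eps_{312} u_1 v_2 = 1 * -3 * -7 = 21
eps_{321} u_2 v_1 = -1 * 6 * 5 = -30
(u x v)_3 = -9

-9


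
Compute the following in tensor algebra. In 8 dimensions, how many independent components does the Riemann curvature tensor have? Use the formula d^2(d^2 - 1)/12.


The Riemann tensor in d dimensions has d^2(d^2 - 1)/12 independent components.
d = 8, so d^2 = 64
d^2 - 1 = 63
d^2(d^2 - 1) = 64 * 63 = 4032
Divide by 12: 4032 / 12 = 336

336


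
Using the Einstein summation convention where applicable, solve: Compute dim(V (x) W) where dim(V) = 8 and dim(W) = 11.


The dimension of a tensor product is the product of dimensions.
dim(V) = 8, dim(W) = 11
dim(V (x) W) = 8 * 11 = 88

88


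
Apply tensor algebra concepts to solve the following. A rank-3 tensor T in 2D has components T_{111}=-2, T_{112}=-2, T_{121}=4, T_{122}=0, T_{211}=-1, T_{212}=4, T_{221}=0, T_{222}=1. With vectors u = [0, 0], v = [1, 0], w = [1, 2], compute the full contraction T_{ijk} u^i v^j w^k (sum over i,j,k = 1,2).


S = sum over i,j,k of T_{ijk} u_i v_j w_k. Expanding all 8 terms:
T_{111}*u_1*v_1*w_1 = -2*0*1*1 = 0  (running total: 0)
T_{112}*u_1*v_1*w_2 = -2*0*1*2 = 0  (running total: 0)
T_{121}*u_1*v_2*w_1 = 4*0*0*1 = 0  (running total: 0)
T_{122}*u_1*v_2*w_2 = 0*0*0*2 = 0  (running total: 0)
T_{211}*u_2*v_1*w_1 = -1*0*1*1 = 0  (running total: 0)
T_{212}*u_2*v_1*w_2 = 4*0*1*2 = 0  (running total: 0)
T_{221}*u_2*v_2*w_1 = 0*0*0*1 = 0  (running total: 0)
T_{222}*u_2*v_2*w_2 = 1*0*0*2 = 0  (running total: 0)
S = 0

0


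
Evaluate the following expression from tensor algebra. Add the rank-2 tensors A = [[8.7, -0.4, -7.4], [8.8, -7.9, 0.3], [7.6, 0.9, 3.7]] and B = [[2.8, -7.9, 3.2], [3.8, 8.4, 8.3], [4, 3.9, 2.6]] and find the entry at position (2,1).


Tensor addition is component-wise: (A + B)_{ij} = A_{ij} + B_{ij}.
A_{21} = 8.8
B_{21} = 3.8
(A + B)_{21} = 8.8 + 3.8 = 12.6

12.6


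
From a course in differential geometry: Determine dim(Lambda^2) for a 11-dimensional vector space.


The dimension of the space of p-forms on an n-dimensional space is C(n, p).
n = 11, p = 2
C(11, 2) = 11! / (2! * 9!) = 55

55


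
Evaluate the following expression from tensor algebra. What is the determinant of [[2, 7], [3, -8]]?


For a 2x2 matrix [[a, b], [c, d]], det = a*d - b*c.
a = 2, b = 7, c = 3, d = -8
a*d = 2 * -8 = -16
b*c = 7 * 3 = 21
det = -16 - 21 = -37

-37


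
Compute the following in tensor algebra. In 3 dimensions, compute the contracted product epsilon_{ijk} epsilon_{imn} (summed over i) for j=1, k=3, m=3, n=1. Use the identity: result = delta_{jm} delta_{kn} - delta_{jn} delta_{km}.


Using the identity: epsilon_{ijk} epsilon_{imn} = delta_{jm} delta_{kn} - delta_{jn} delta_{km}.
delta_{13} = 0
delta_{31} = 0
delta_{11} = 1
delta_{33} = 1
Result = 0 * 0 - 1 * 1 = 0 - 1 = -1

-1


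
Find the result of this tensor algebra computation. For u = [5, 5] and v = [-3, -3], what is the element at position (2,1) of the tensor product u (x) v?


The outer product entry T_{ij} = u_i * v_j.
We need i=2, j=1.
u_2 = 5, v_1 = -3
T_{2,1} = 5 * -3 = -15

-15


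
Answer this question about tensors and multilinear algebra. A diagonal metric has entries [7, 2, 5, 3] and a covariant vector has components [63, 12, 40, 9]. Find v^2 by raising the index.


To raise an index with a diagonal metric: v^i = v_i / g_{ii}.
For index 2: v_2 = 12, g_{22} = 2
v^2 = 12 / 2 = 6

6


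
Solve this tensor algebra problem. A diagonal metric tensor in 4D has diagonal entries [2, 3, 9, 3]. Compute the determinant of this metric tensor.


For a diagonal metric, the determinant is the product of diagonal entries.
Diagonal entries: 2, 3, 9, 3
det(g) = 2 * 3 * 9 * 3 = 162

162


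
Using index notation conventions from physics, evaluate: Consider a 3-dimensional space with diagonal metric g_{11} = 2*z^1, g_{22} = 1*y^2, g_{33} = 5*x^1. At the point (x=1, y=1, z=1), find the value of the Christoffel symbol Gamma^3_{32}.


For a diagonal metric, Gamma^k_{ij} = (1/2) g^{kk} (dg_{ik}/dx_j + dg_{jk}/dx_i - dg_{ij}/dx_k).
The metric is diagonal, so g_{ab} = 0 for a != b.
At the given point: g_{11} = 2, g_{22} = 1, g_{33} = 5
g^{33} = 1/5
dg_{33}/dx_2 = dg_{33}/dx_2 = 0
dg_{23}/dx_3 = 0 (off-diagonal)
dg_{32}/dx_3 = 0 (off-diagonal)
Numerator = 0 + 0 - 0 = 0
Gamma^3_{32} = 0 / (2 * 5) = 0

0


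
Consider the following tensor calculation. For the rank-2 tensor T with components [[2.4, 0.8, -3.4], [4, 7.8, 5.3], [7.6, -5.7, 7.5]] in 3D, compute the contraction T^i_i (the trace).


The contraction (trace) of a rank-2 tensor is the sum of its diagonal elements.
Diagonal entries: A[1,1] = 2.4, A[2,2] = 7.8, A[3,3] = 7.5
Tr(A) = 2.4 + 7.8 + 7.5 = 17.7

17.7


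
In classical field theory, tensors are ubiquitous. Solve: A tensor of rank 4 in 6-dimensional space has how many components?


The number of components of a rank-r tensor in d dimensions is d^r.
Here d = 6 and r = 4.
6^4 = 1296

1296


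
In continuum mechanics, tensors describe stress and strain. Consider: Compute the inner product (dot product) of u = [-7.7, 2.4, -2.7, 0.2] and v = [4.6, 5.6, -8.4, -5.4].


The inner product u . v = sum of u_i * v_i.
Term-by-term: -7.7 * 4.6, 2.4 * 5.6, -2.7 * -8.4, 0.2 * -5.4
Products: -35.42, 13.44, 22.68, -1.08
Sum = -35.42 + 13.44 + 22.68 + -1.08 = -0.38

-0.38


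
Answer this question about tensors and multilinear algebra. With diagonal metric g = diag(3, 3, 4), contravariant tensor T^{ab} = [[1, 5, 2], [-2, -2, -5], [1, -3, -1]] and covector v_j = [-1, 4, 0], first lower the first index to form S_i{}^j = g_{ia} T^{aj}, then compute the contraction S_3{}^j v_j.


Step 1: lower the first index. For a diagonal metric, g_{ia} T^{aj} = g_{ii} T^{ij} (no sum on i).
g_{33} = 4
S_3{}^1 = 4 * T^{31} = 4 * 1 = 4
S_3{}^2 = 4 * T^{32} = 4 * -3 = -12
S_3{}^3 = 4 * T^{33} = 4 * -1 = -4
Step 2: contract S_3{}^j with v_j.
S_3{}^1 * v_1 = 4 * -1 = -4
S_3{}^2 * v_2 = -12 * 4 = -48
S_3{}^3 * v_3 = -4 * 0 = 0
Result = -4 + -48 + 0 = -52

-52


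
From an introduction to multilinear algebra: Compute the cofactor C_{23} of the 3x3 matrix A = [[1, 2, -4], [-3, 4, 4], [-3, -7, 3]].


To find cofactor C_{23}, delete row 2 and column 3.
The resulting 2x2 submatrix is: [[1, 2], [-3, -7]]
Minor M_{23} = 1*-7 - 2*-3
  = -7 - -6 = -1
Sign = (-1)^(2+3) = (-1)^5 = -1
Cofactor C_{23} = -1 * -1 = 1

1


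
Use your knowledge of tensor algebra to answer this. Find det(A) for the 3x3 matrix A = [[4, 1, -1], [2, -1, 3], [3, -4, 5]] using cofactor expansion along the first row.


Expanding along the first row, det(A) = a11*M_11 - a12*M_12 + a13*M_13, where M_1j is the (1,j) minor.
Minor M_11 = -1*5 - 3*-4 = 7
Minor M_12 = 2*5 - 3*3 = 1
Minor M_13 = 2*-4 - -1*3 = -5
det = 4*(7) - 1*(1) + -1*(-5)
    = 28 - 1 + 5
    = 32

32


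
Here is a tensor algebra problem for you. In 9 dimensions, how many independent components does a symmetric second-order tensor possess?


A symmetric rank-2 tensor in d dimensions has d(d+1)/2 independent components.
d = 9
d(d+1)/2 = 9 * 10 / 2 = 90 / 2 = 45

45


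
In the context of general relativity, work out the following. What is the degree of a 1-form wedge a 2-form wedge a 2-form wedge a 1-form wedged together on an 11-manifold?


The degree of a wedge product is the sum of the degrees of the individual forms.
Degrees: 1, 2, 2, 1
Total degree = 1 + 2 + 2 + 1 = 6

6


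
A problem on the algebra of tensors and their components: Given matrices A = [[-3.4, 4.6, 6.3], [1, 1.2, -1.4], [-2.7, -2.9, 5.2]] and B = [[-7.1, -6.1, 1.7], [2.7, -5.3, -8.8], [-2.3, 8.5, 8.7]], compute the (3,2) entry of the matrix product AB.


(AB)_{ij} = sum_k A_{ik} B_{kj}.
For i=3, j=2:
A_{31} * B_{12} = -2.7 * -6.1 = 16.47
A_{32} * B_{22} = -2.9 * -5.3 = 15.37
A_{33} * B_{32} = 5.2 * 8.5 = 44.2
Sum = 16.47 + 15.37 + 44.2 = 76.04

76.04


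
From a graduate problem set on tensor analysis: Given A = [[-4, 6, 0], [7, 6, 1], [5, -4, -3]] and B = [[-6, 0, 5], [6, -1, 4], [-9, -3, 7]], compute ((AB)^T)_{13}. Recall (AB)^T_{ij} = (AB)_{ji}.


(AB)^T_{ij} = (AB)_{ji} = sum_k A_{jk} B_{ki}.
For i=1, j=3 we need (AB)_{31}:
A_{31} * B_{11} = 5 * -6 = -30
A_{32} * B_{21} = -4 * 6 = -24
A_{33} * B_{31} = -3 * -9 = 27
Sum = -30 + -24 + 27 = -27

-27


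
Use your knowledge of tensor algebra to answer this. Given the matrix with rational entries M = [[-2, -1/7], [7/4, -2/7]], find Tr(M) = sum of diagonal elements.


The trace is the sum of diagonal entries.
Diagonal: M[1,1] = -2, M[2,2] = -2/7
Tr(M) = -2 + -2/7
Computing step by step:
After adding M[1,1]: -2
After adding M[2,2]: -16/7
Tr(M) = -16/7

-16/7


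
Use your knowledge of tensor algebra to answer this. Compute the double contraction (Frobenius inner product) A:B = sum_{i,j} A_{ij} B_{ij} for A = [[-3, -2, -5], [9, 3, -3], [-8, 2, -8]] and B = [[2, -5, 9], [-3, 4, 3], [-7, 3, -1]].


A:B = sum over all i,j of A_{ij} * B_{ij}.
Row 1: -3*2=-6, -2*-5=10, -5*9=-45 => row sum = -41
Row 2: 9*-3=-27, 3*4=12, -3*3=-9 => row sum = -24
Row 3: -8*-7=56, 2*3=6, -8*-1=8 => row sum = 70
Total = -41 + -24 + 70 = 5

5


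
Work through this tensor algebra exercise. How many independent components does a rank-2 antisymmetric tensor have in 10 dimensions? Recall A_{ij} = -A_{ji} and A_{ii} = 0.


An antisymmetric rank-2 tensor satisfies A_{ij} = -A_{ji}, so diagonal entries are zero.
The independent components are the upper-triangular entries: C(n, 2) = n(n-1)/2.
n = 10
C(10, 2) = 10 * 9 / 2 = 90 / 2 = 45

45


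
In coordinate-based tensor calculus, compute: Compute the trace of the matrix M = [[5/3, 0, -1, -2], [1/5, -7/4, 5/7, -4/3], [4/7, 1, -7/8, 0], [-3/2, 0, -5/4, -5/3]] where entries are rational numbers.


The trace is the sum of diagonal entries.
Diagonal: M[1,1] = 5/3, M[2,2] = -7/4, M[3,3] = -7/8, M[4,4] = -5/3
Tr(M) = 5/3 + -7/4 + -7/8 + -5/3
Computing step by step:
After adding M[1,1]: 5/3
After adding M[2,2]: -1/12
After adding M[3,3]: -23/24
After adding M[4,4]: -21/8
Tr(M) = -21/8

-21/8


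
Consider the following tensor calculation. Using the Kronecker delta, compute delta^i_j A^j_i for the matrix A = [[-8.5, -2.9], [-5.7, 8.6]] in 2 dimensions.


The contraction (trace) of a rank-2 tensor is the sum of its diagonal elements.
Diagonal entries: A[1,1] = -8.5, A[2,2] = 8.6
Tr(A) = -8.5 + 8.6 = 0.1

0.1


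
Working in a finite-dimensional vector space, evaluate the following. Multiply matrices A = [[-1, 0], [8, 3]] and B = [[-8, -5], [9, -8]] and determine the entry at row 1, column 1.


(AB)_{ij} = sum_k A_{ik} B_{kj}.
For i=1, j=1:
A_{11} * B_{11} = -1 * -8 = 8
A_{12} * B_{21} = 0 * 9 = 0
Sum = 8 + 0 = 8

8


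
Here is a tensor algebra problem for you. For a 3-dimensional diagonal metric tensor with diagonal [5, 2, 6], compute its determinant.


For a diagonal metric, the determinant is the product of diagonal entries.
Diagonal entries: 5, 2, 6
det(g) = 5 * 2 * 6 = 60

60


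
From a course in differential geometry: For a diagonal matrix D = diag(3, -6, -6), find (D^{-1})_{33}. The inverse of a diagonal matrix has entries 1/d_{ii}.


For a diagonal matrix, the inverse has entries (D^{-1})_{ii} = 1/d_{ii}.
The diagonal entries are: d_{11} = 3, d_{22} = -6, d_{33} = -6
We need (D^{-1})_{33} = 1/d_{33} = 1/-6 = -1/6

-1/6


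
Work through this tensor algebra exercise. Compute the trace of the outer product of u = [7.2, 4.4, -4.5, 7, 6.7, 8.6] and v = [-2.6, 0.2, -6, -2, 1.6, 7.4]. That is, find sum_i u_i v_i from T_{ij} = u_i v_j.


The outer product gives T_{ij} = u_i v_j.
The trace (contraction) is Tr(T) = sum_i T_{ii} = sum_i u_i v_i.
Diagonal entries:
T_{11} = u_1 * v_1 = 7.2 * -2.6 = -18.72
T_{22} = u_2 * v_2 = 4.4 * 0.2 = 0.88
T_{33} = u_3 * v_3 = -4.5 * -6 = 27
T_{44} = u_4 * v_4 = 7 * -2 = -14
T_{55} = u_5 * v_5 = 6.7 * 1.6 = 10.72
T_{66} = u_6 * v_6 = 8.6 * 7.4 = 63.64
Tr(T) = -18.72 + 0.88 + 27 + -14 + 10.72 + 63.64 = 69.52

69.52
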